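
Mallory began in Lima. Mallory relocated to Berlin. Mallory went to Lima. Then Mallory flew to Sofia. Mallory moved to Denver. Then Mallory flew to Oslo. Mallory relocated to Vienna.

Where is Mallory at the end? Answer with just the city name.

Tracking Mallory's location:
Start: Mallory is in Lima.
After move 1: Lima -> Berlin. Mallory is in Berlin.
After move 2: Berlin -> Lima. Mallory is in Lima.
After move 3: Lima -> Sofia. Mallory is in Sofia.
After move 4: Sofia -> Denver. Mallory is in Denver.
After move 5: Denver -> Oslo. Mallory is in Oslo.
After move 6: Oslo -> Vienna. Mallory is in Vienna.

Answer: Vienna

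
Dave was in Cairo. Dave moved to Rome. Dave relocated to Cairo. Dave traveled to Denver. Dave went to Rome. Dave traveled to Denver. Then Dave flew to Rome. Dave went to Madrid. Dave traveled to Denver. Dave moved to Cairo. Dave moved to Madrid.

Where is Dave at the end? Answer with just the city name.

Answer: Madrid

Derivation:
Tracking Dave's location:
Start: Dave is in Cairo.
After move 1: Cairo -> Rome. Dave is in Rome.
After move 2: Rome -> Cairo. Dave is in Cairo.
After move 3: Cairo -> Denver. Dave is in Denver.
After move 4: Denver -> Rome. Dave is in Rome.
After move 5: Rome -> Denver. Dave is in Denver.
After move 6: Denver -> Rome. Dave is in Rome.
After move 7: Rome -> Madrid. Dave is in Madrid.
After move 8: Madrid -> Denver. Dave is in Denver.
After move 9: Denver -> Cairo. Dave is in Cairo.
After move 10: Cairo -> Madrid. Dave is in Madrid.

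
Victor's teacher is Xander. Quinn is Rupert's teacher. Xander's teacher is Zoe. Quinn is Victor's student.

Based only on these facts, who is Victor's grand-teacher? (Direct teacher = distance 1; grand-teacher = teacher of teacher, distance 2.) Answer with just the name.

Answer: Zoe

Derivation:
Reconstructing the teacher chain from the given facts:
  Zoe -> Xander -> Victor -> Quinn -> Rupert
(each arrow means 'teacher of the next')
Positions in the chain (0 = top):
  position of Zoe: 0
  position of Xander: 1
  position of Victor: 2
  position of Quinn: 3
  position of Rupert: 4

Victor is at position 2; the grand-teacher is 2 steps up the chain, i.e. position 0: Zoe.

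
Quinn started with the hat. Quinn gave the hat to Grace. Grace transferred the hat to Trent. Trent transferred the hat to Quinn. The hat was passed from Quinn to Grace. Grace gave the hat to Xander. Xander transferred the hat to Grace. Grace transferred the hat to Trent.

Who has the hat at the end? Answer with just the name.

Tracking the hat through each event:
Start: Quinn has the hat.
After event 1: Grace has the hat.
After event 2: Trent has the hat.
After event 3: Quinn has the hat.
After event 4: Grace has the hat.
After event 5: Xander has the hat.
After event 6: Grace has the hat.
After event 7: Trent has the hat.

Answer: Trent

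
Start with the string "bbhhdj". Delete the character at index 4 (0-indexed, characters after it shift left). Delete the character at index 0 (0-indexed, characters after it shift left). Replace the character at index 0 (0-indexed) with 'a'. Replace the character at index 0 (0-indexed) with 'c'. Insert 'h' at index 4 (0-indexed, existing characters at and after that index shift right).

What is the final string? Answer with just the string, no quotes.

Answer: chhjh

Derivation:
Applying each edit step by step:
Start: "bbhhdj"
Op 1 (delete idx 4 = 'd'): "bbhhdj" -> "bbhhj"
Op 2 (delete idx 0 = 'b'): "bbhhj" -> "bhhj"
Op 3 (replace idx 0: 'b' -> 'a'): "bhhj" -> "ahhj"
Op 4 (replace idx 0: 'a' -> 'c'): "ahhj" -> "chhj"
Op 5 (insert 'h' at idx 4): "chhj" -> "chhjh"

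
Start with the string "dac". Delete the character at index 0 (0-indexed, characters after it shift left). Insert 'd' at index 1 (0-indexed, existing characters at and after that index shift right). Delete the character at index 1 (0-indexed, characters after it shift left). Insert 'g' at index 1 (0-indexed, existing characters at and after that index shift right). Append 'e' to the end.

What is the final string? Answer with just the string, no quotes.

Applying each edit step by step:
Start: "dac"
Op 1 (delete idx 0 = 'd'): "dac" -> "ac"
Op 2 (insert 'd' at idx 1): "ac" -> "adc"
Op 3 (delete idx 1 = 'd'): "adc" -> "ac"
Op 4 (insert 'g' at idx 1): "ac" -> "agc"
Op 5 (append 'e'): "agc" -> "agce"

Answer: agce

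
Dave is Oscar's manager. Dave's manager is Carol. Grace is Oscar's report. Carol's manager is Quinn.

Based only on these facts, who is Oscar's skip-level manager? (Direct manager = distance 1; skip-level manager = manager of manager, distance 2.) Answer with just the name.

Reconstructing the manager chain from the given facts:
  Quinn -> Carol -> Dave -> Oscar -> Grace
(each arrow means 'manager of the next')
Positions in the chain (0 = top):
  position of Quinn: 0
  position of Carol: 1
  position of Dave: 2
  position of Oscar: 3
  position of Grace: 4

Oscar is at position 3; the skip-level manager is 2 steps up the chain, i.e. position 1: Carol.

Answer: Carol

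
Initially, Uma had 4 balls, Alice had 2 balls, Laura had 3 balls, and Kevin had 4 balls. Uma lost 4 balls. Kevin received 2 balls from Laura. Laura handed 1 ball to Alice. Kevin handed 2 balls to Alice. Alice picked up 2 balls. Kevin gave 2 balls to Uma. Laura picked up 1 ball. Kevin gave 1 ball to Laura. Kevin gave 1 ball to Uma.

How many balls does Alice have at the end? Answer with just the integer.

Tracking counts step by step:
Start: Uma=4, Alice=2, Laura=3, Kevin=4
Event 1 (Uma -4): Uma: 4 -> 0. State: Uma=0, Alice=2, Laura=3, Kevin=4
Event 2 (Laura -> Kevin, 2): Laura: 3 -> 1, Kevin: 4 -> 6. State: Uma=0, Alice=2, Laura=1, Kevin=6
Event 3 (Laura -> Alice, 1): Laura: 1 -> 0, Alice: 2 -> 3. State: Uma=0, Alice=3, Laura=0, Kevin=6
Event 4 (Kevin -> Alice, 2): Kevin: 6 -> 4, Alice: 3 -> 5. State: Uma=0, Alice=5, Laura=0, Kevin=4
Event 5 (Alice +2): Alice: 5 -> 7. State: Uma=0, Alice=7, Laura=0, Kevin=4
Event 6 (Kevin -> Uma, 2): Kevin: 4 -> 2, Uma: 0 -> 2. State: Uma=2, Alice=7, Laura=0, Kevin=2
Event 7 (Laura +1): Laura: 0 -> 1. State: Uma=2, Alice=7, Laura=1, Kevin=2
Event 8 (Kevin -> Laura, 1): Kevin: 2 -> 1, Laura: 1 -> 2. State: Uma=2, Alice=7, Laura=2, Kevin=1
Event 9 (Kevin -> Uma, 1): Kevin: 1 -> 0, Uma: 2 -> 3. State: Uma=3, Alice=7, Laura=2, Kevin=0

Alice's final count: 7

Answer: 7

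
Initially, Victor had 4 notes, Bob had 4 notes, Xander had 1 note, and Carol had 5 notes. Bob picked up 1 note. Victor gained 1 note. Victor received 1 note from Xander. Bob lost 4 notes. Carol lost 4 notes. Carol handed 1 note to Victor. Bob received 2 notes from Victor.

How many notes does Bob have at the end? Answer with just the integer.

Answer: 3

Derivation:
Tracking counts step by step:
Start: Victor=4, Bob=4, Xander=1, Carol=5
Event 1 (Bob +1): Bob: 4 -> 5. State: Victor=4, Bob=5, Xander=1, Carol=5
Event 2 (Victor +1): Victor: 4 -> 5. State: Victor=5, Bob=5, Xander=1, Carol=5
Event 3 (Xander -> Victor, 1): Xander: 1 -> 0, Victor: 5 -> 6. State: Victor=6, Bob=5, Xander=0, Carol=5
Event 4 (Bob -4): Bob: 5 -> 1. State: Victor=6, Bob=1, Xander=0, Carol=5
Event 5 (Carol -4): Carol: 5 -> 1. State: Victor=6, Bob=1, Xander=0, Carol=1
Event 6 (Carol -> Victor, 1): Carol: 1 -> 0, Victor: 6 -> 7. State: Victor=7, Bob=1, Xander=0, Carol=0
Event 7 (Victor -> Bob, 2): Victor: 7 -> 5, Bob: 1 -> 3. State: Victor=5, Bob=3, Xander=0, Carol=0

Bob's final count: 3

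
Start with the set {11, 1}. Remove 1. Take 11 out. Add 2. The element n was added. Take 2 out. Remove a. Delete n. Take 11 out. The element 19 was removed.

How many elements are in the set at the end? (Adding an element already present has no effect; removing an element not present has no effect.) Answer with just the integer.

Answer: 0

Derivation:
Tracking the set through each operation:
Start: {1, 11}
Event 1 (remove 1): removed. Set: {11}
Event 2 (remove 11): removed. Set: {}
Event 3 (add 2): added. Set: {2}
Event 4 (add n): added. Set: {2, n}
Event 5 (remove 2): removed. Set: {n}
Event 6 (remove a): not present, no change. Set: {n}
Event 7 (remove n): removed. Set: {}
Event 8 (remove 11): not present, no change. Set: {}
Event 9 (remove 19): not present, no change. Set: {}

Final set: {} (size 0)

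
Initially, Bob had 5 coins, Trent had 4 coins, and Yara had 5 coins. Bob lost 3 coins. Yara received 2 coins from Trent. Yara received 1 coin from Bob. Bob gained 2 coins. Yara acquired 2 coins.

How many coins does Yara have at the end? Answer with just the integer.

Answer: 10

Derivation:
Tracking counts step by step:
Start: Bob=5, Trent=4, Yara=5
Event 1 (Bob -3): Bob: 5 -> 2. State: Bob=2, Trent=4, Yara=5
Event 2 (Trent -> Yara, 2): Trent: 4 -> 2, Yara: 5 -> 7. State: Bob=2, Trent=2, Yara=7
Event 3 (Bob -> Yara, 1): Bob: 2 -> 1, Yara: 7 -> 8. State: Bob=1, Trent=2, Yara=8
Event 4 (Bob +2): Bob: 1 -> 3. State: Bob=3, Trent=2, Yara=8
Event 5 (Yara +2): Yara: 8 -> 10. State: Bob=3, Trent=2, Yara=10

Yara's final count: 10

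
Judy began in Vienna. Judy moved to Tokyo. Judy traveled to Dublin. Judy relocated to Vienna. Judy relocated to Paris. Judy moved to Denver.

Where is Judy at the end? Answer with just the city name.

Tracking Judy's location:
Start: Judy is in Vienna.
After move 1: Vienna -> Tokyo. Judy is in Tokyo.
After move 2: Tokyo -> Dublin. Judy is in Dublin.
After move 3: Dublin -> Vienna. Judy is in Vienna.
After move 4: Vienna -> Paris. Judy is in Paris.
After move 5: Paris -> Denver. Judy is in Denver.

Answer: Denver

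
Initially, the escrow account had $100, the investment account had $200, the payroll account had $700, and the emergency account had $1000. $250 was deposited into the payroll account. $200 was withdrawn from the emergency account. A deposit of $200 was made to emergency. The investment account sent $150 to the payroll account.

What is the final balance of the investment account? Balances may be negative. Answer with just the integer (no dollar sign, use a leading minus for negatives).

Answer: 50

Derivation:
Tracking account balances step by step:
Start: escrow=100, investment=200, payroll=700, emergency=1000
Event 1 (deposit 250 to payroll): payroll: 700 + 250 = 950. Balances: escrow=100, investment=200, payroll=950, emergency=1000
Event 2 (withdraw 200 from emergency): emergency: 1000 - 200 = 800. Balances: escrow=100, investment=200, payroll=950, emergency=800
Event 3 (deposit 200 to emergency): emergency: 800 + 200 = 1000. Balances: escrow=100, investment=200, payroll=950, emergency=1000
Event 4 (transfer 150 investment -> payroll): investment: 200 - 150 = 50, payroll: 950 + 150 = 1100. Balances: escrow=100, investment=50, payroll=1100, emergency=1000

Final balance of investment: 50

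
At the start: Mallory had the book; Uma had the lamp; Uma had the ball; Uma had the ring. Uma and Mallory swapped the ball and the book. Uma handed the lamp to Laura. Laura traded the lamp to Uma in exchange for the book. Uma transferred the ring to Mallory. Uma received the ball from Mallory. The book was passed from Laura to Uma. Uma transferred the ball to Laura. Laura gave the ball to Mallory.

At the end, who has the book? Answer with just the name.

Answer: Uma

Derivation:
Tracking all object holders:
Start: book:Mallory, lamp:Uma, ball:Uma, ring:Uma
Event 1 (swap ball<->book: now ball:Mallory, book:Uma). State: book:Uma, lamp:Uma, ball:Mallory, ring:Uma
Event 2 (give lamp: Uma -> Laura). State: book:Uma, lamp:Laura, ball:Mallory, ring:Uma
Event 3 (swap lamp<->book: now lamp:Uma, book:Laura). State: book:Laura, lamp:Uma, ball:Mallory, ring:Uma
Event 4 (give ring: Uma -> Mallory). State: book:Laura, lamp:Uma, ball:Mallory, ring:Mallory
Event 5 (give ball: Mallory -> Uma). State: book:Laura, lamp:Uma, ball:Uma, ring:Mallory
Event 6 (give book: Laura -> Uma). State: book:Uma, lamp:Uma, ball:Uma, ring:Mallory
Event 7 (give ball: Uma -> Laura). State: book:Uma, lamp:Uma, ball:Laura, ring:Mallory
Event 8 (give ball: Laura -> Mallory). State: book:Uma, lamp:Uma, ball:Mallory, ring:Mallory

Final state: book:Uma, lamp:Uma, ball:Mallory, ring:Mallory
The book is held by Uma.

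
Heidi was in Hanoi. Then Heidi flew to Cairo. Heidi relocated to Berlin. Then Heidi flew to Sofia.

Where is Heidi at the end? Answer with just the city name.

Tracking Heidi's location:
Start: Heidi is in Hanoi.
After move 1: Hanoi -> Cairo. Heidi is in Cairo.
After move 2: Cairo -> Berlin. Heidi is in Berlin.
After move 3: Berlin -> Sofia. Heidi is in Sofia.

Answer: Sofia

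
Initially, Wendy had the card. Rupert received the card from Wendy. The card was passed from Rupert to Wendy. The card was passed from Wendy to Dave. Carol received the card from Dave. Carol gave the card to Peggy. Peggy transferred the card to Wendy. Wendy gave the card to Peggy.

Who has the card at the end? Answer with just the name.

Answer: Peggy

Derivation:
Tracking the card through each event:
Start: Wendy has the card.
After event 1: Rupert has the card.
After event 2: Wendy has the card.
After event 3: Dave has the card.
After event 4: Carol has the card.
After event 5: Peggy has the card.
After event 6: Wendy has the card.
After event 7: Peggy has the card.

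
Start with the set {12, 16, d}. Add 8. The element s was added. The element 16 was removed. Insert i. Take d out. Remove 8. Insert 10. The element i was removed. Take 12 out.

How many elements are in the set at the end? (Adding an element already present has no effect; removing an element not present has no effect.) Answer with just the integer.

Answer: 2

Derivation:
Tracking the set through each operation:
Start: {12, 16, d}
Event 1 (add 8): added. Set: {12, 16, 8, d}
Event 2 (add s): added. Set: {12, 16, 8, d, s}
Event 3 (remove 16): removed. Set: {12, 8, d, s}
Event 4 (add i): added. Set: {12, 8, d, i, s}
Event 5 (remove d): removed. Set: {12, 8, i, s}
Event 6 (remove 8): removed. Set: {12, i, s}
Event 7 (add 10): added. Set: {10, 12, i, s}
Event 8 (remove i): removed. Set: {10, 12, s}
Event 9 (remove 12): removed. Set: {10, s}

Final set: {10, s} (size 2)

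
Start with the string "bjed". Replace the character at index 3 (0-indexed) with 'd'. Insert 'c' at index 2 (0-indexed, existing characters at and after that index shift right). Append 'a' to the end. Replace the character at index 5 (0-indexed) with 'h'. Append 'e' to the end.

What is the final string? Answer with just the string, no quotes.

Applying each edit step by step:
Start: "bjed"
Op 1 (replace idx 3: 'd' -> 'd'): "bjed" -> "bjed"
Op 2 (insert 'c' at idx 2): "bjed" -> "bjced"
Op 3 (append 'a'): "bjced" -> "bjceda"
Op 4 (replace idx 5: 'a' -> 'h'): "bjceda" -> "bjcedh"
Op 5 (append 'e'): "bjcedh" -> "bjcedhe"

Answer: bjcedhe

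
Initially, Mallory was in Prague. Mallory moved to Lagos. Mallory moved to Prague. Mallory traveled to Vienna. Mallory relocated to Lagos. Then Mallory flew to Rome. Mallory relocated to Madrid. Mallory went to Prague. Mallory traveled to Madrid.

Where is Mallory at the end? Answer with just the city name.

Tracking Mallory's location:
Start: Mallory is in Prague.
After move 1: Prague -> Lagos. Mallory is in Lagos.
After move 2: Lagos -> Prague. Mallory is in Prague.
After move 3: Prague -> Vienna. Mallory is in Vienna.
After move 4: Vienna -> Lagos. Mallory is in Lagos.
After move 5: Lagos -> Rome. Mallory is in Rome.
After move 6: Rome -> Madrid. Mallory is in Madrid.
After move 7: Madrid -> Prague. Mallory is in Prague.
After move 8: Prague -> Madrid. Mallory is in Madrid.

Answer: Madrid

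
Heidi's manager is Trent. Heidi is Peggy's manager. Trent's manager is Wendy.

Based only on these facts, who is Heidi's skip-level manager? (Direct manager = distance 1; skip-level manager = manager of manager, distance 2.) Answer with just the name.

Reconstructing the manager chain from the given facts:
  Wendy -> Trent -> Heidi -> Peggy
(each arrow means 'manager of the next')
Positions in the chain (0 = top):
  position of Wendy: 0
  position of Trent: 1
  position of Heidi: 2
  position of Peggy: 3

Heidi is at position 2; the skip-level manager is 2 steps up the chain, i.e. position 0: Wendy.

Answer: Wendy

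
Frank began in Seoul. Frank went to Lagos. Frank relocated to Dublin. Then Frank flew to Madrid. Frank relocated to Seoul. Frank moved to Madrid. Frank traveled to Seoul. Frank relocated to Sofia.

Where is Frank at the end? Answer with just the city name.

Tracking Frank's location:
Start: Frank is in Seoul.
After move 1: Seoul -> Lagos. Frank is in Lagos.
After move 2: Lagos -> Dublin. Frank is in Dublin.
After move 3: Dublin -> Madrid. Frank is in Madrid.
After move 4: Madrid -> Seoul. Frank is in Seoul.
After move 5: Seoul -> Madrid. Frank is in Madrid.
After move 6: Madrid -> Seoul. Frank is in Seoul.
After move 7: Seoul -> Sofia. Frank is in Sofia.

Answer: Sofia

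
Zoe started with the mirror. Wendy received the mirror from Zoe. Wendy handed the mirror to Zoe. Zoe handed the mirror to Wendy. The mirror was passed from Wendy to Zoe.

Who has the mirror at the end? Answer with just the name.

Tracking the mirror through each event:
Start: Zoe has the mirror.
After event 1: Wendy has the mirror.
After event 2: Zoe has the mirror.
After event 3: Wendy has the mirror.
After event 4: Zoe has the mirror.

Answer: Zoe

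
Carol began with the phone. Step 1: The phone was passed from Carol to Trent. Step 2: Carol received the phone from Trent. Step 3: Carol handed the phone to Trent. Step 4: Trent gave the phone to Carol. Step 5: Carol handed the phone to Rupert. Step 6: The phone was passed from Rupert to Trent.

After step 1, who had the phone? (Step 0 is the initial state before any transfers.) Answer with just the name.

Tracking the phone holder through step 1:
After step 0 (start): Carol
After step 1: Trent

At step 1, the holder is Trent.

Answer: Trent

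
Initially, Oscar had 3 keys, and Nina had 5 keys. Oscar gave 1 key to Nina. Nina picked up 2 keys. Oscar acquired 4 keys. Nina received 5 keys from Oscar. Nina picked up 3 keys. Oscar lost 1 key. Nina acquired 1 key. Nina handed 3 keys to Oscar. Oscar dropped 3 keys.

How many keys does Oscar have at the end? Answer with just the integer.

Answer: 0

Derivation:
Tracking counts step by step:
Start: Oscar=3, Nina=5
Event 1 (Oscar -> Nina, 1): Oscar: 3 -> 2, Nina: 5 -> 6. State: Oscar=2, Nina=6
Event 2 (Nina +2): Nina: 6 -> 8. State: Oscar=2, Nina=8
Event 3 (Oscar +4): Oscar: 2 -> 6. State: Oscar=6, Nina=8
Event 4 (Oscar -> Nina, 5): Oscar: 6 -> 1, Nina: 8 -> 13. State: Oscar=1, Nina=13
Event 5 (Nina +3): Nina: 13 -> 16. State: Oscar=1, Nina=16
Event 6 (Oscar -1): Oscar: 1 -> 0. State: Oscar=0, Nina=16
Event 7 (Nina +1): Nina: 16 -> 17. State: Oscar=0, Nina=17
Event 8 (Nina -> Oscar, 3): Nina: 17 -> 14, Oscar: 0 -> 3. State: Oscar=3, Nina=14
Event 9 (Oscar -3): Oscar: 3 -> 0. State: Oscar=0, Nina=14

Oscar's final count: 0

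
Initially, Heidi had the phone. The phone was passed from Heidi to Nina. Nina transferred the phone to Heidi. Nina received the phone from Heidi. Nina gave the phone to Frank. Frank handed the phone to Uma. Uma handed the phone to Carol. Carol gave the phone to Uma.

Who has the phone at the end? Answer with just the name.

Answer: Uma

Derivation:
Tracking the phone through each event:
Start: Heidi has the phone.
After event 1: Nina has the phone.
After event 2: Heidi has the phone.
After event 3: Nina has the phone.
After event 4: Frank has the phone.
After event 5: Uma has the phone.
After event 6: Carol has the phone.
After event 7: Uma has the phone.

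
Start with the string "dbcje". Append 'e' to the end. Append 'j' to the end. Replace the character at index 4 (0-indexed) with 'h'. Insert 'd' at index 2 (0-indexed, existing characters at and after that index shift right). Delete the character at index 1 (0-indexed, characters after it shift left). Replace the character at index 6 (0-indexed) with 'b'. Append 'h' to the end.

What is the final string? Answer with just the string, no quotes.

Applying each edit step by step:
Start: "dbcje"
Op 1 (append 'e'): "dbcje" -> "dbcjee"
Op 2 (append 'j'): "dbcjee" -> "dbcjeej"
Op 3 (replace idx 4: 'e' -> 'h'): "dbcjeej" -> "dbcjhej"
Op 4 (insert 'd' at idx 2): "dbcjhej" -> "dbdcjhej"
Op 5 (delete idx 1 = 'b'): "dbdcjhej" -> "ddcjhej"
Op 6 (replace idx 6: 'j' -> 'b'): "ddcjhej" -> "ddcjheb"
Op 7 (append 'h'): "ddcjheb" -> "ddcjhebh"

Answer: ddcjhebh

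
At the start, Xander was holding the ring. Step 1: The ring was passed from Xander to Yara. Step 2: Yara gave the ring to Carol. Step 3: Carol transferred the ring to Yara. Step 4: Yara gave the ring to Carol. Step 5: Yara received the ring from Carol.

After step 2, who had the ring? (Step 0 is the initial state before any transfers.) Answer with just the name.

Answer: Carol

Derivation:
Tracking the ring holder through step 2:
After step 0 (start): Xander
After step 1: Yara
After step 2: Carol

At step 2, the holder is Carol.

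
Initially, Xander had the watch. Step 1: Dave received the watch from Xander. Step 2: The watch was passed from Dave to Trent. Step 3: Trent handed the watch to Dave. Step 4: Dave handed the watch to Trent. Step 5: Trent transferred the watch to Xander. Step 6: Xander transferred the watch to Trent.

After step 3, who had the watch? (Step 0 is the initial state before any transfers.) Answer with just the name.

Tracking the watch holder through step 3:
After step 0 (start): Xander
After step 1: Dave
After step 2: Trent
After step 3: Dave

At step 3, the holder is Dave.

Answer: Dave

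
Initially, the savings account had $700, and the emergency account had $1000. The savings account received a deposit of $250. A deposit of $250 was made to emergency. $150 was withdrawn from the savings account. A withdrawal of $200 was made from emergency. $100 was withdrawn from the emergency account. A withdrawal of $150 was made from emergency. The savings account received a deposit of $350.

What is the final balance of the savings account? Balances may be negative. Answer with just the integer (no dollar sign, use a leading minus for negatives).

Answer: 1150

Derivation:
Tracking account balances step by step:
Start: savings=700, emergency=1000
Event 1 (deposit 250 to savings): savings: 700 + 250 = 950. Balances: savings=950, emergency=1000
Event 2 (deposit 250 to emergency): emergency: 1000 + 250 = 1250. Balances: savings=950, emergency=1250
Event 3 (withdraw 150 from savings): savings: 950 - 150 = 800. Balances: savings=800, emergency=1250
Event 4 (withdraw 200 from emergency): emergency: 1250 - 200 = 1050. Balances: savings=800, emergency=1050
Event 5 (withdraw 100 from emergency): emergency: 1050 - 100 = 950. Balances: savings=800, emergency=950
Event 6 (withdraw 150 from emergency): emergency: 950 - 150 = 800. Balances: savings=800, emergency=800
Event 7 (deposit 350 to savings): savings: 800 + 350 = 1150. Balances: savings=1150, emergency=800

Final balance of savings: 1150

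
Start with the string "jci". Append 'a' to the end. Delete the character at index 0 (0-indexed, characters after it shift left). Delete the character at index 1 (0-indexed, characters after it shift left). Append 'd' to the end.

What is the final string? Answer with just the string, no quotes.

Answer: cad

Derivation:
Applying each edit step by step:
Start: "jci"
Op 1 (append 'a'): "jci" -> "jcia"
Op 2 (delete idx 0 = 'j'): "jcia" -> "cia"
Op 3 (delete idx 1 = 'i'): "cia" -> "ca"
Op 4 (append 'd'): "ca" -> "cad"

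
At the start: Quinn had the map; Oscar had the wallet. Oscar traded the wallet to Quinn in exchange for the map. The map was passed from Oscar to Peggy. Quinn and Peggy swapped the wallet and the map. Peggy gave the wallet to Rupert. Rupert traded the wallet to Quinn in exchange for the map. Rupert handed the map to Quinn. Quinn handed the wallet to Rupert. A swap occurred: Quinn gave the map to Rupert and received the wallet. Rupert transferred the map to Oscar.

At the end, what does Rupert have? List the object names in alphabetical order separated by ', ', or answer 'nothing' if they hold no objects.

Tracking all object holders:
Start: map:Quinn, wallet:Oscar
Event 1 (swap wallet<->map: now wallet:Quinn, map:Oscar). State: map:Oscar, wallet:Quinn
Event 2 (give map: Oscar -> Peggy). State: map:Peggy, wallet:Quinn
Event 3 (swap wallet<->map: now wallet:Peggy, map:Quinn). State: map:Quinn, wallet:Peggy
Event 4 (give wallet: Peggy -> Rupert). State: map:Quinn, wallet:Rupert
Event 5 (swap wallet<->map: now wallet:Quinn, map:Rupert). State: map:Rupert, wallet:Quinn
Event 6 (give map: Rupert -> Quinn). State: map:Quinn, wallet:Quinn
Event 7 (give wallet: Quinn -> Rupert). State: map:Quinn, wallet:Rupert
Event 8 (swap map<->wallet: now map:Rupert, wallet:Quinn). State: map:Rupert, wallet:Quinn
Event 9 (give map: Rupert -> Oscar). State: map:Oscar, wallet:Quinn

Final state: map:Oscar, wallet:Quinn
Rupert holds: (nothing).

Answer: nothing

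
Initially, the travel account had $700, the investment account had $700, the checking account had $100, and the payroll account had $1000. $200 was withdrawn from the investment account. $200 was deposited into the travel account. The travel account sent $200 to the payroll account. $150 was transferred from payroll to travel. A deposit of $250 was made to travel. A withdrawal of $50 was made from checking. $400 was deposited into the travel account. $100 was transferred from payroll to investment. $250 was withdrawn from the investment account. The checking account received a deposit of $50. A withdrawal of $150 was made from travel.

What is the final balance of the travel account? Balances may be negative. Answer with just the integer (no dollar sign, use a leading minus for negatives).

Tracking account balances step by step:
Start: travel=700, investment=700, checking=100, payroll=1000
Event 1 (withdraw 200 from investment): investment: 700 - 200 = 500. Balances: travel=700, investment=500, checking=100, payroll=1000
Event 2 (deposit 200 to travel): travel: 700 + 200 = 900. Balances: travel=900, investment=500, checking=100, payroll=1000
Event 3 (transfer 200 travel -> payroll): travel: 900 - 200 = 700, payroll: 1000 + 200 = 1200. Balances: travel=700, investment=500, checking=100, payroll=1200
Event 4 (transfer 150 payroll -> travel): payroll: 1200 - 150 = 1050, travel: 700 + 150 = 850. Balances: travel=850, investment=500, checking=100, payroll=1050
Event 5 (deposit 250 to travel): travel: 850 + 250 = 1100. Balances: travel=1100, investment=500, checking=100, payroll=1050
Event 6 (withdraw 50 from checking): checking: 100 - 50 = 50. Balances: travel=1100, investment=500, checking=50, payroll=1050
Event 7 (deposit 400 to travel): travel: 1100 + 400 = 1500. Balances: travel=1500, investment=500, checking=50, payroll=1050
Event 8 (transfer 100 payroll -> investment): payroll: 1050 - 100 = 950, investment: 500 + 100 = 600. Balances: travel=1500, investment=600, checking=50, payroll=950
Event 9 (withdraw 250 from investment): investment: 600 - 250 = 350. Balances: travel=1500, investment=350, checking=50, payroll=950
Event 10 (deposit 50 to checking): checking: 50 + 50 = 100. Balances: travel=1500, investment=350, checking=100, payroll=950
Event 11 (withdraw 150 from travel): travel: 1500 - 150 = 1350. Balances: travel=1350, investment=350, checking=100, payroll=950

Final balance of travel: 1350

Answer: 1350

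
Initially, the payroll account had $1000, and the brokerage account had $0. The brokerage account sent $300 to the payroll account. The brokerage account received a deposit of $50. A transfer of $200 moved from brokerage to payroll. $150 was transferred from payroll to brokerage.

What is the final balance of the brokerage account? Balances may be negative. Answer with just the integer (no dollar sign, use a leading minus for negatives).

Answer: -300

Derivation:
Tracking account balances step by step:
Start: payroll=1000, brokerage=0
Event 1 (transfer 300 brokerage -> payroll): brokerage: 0 - 300 = -300, payroll: 1000 + 300 = 1300. Balances: payroll=1300, brokerage=-300
Event 2 (deposit 50 to brokerage): brokerage: -300 + 50 = -250. Balances: payroll=1300, brokerage=-250
Event 3 (transfer 200 brokerage -> payroll): brokerage: -250 - 200 = -450, payroll: 1300 + 200 = 1500. Balances: payroll=1500, brokerage=-450
Event 4 (transfer 150 payroll -> brokerage): payroll: 1500 - 150 = 1350, brokerage: -450 + 150 = -300. Balances: payroll=1350, brokerage=-300

Final balance of brokerage: -300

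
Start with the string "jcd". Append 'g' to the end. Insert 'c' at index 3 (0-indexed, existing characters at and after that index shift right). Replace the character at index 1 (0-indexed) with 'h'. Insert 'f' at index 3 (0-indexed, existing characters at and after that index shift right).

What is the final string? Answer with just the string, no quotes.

Applying each edit step by step:
Start: "jcd"
Op 1 (append 'g'): "jcd" -> "jcdg"
Op 2 (insert 'c' at idx 3): "jcdg" -> "jcdcg"
Op 3 (replace idx 1: 'c' -> 'h'): "jcdcg" -> "jhdcg"
Op 4 (insert 'f' at idx 3): "jhdcg" -> "jhdfcg"

Answer: jhdfcg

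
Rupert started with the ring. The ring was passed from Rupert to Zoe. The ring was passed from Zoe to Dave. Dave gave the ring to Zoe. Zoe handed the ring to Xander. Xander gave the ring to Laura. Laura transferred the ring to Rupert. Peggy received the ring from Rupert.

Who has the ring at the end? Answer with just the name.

Answer: Peggy

Derivation:
Tracking the ring through each event:
Start: Rupert has the ring.
After event 1: Zoe has the ring.
After event 2: Dave has the ring.
After event 3: Zoe has the ring.
After event 4: Xander has the ring.
After event 5: Laura has the ring.
After event 6: Rupert has the ring.
After event 7: Peggy has the ring.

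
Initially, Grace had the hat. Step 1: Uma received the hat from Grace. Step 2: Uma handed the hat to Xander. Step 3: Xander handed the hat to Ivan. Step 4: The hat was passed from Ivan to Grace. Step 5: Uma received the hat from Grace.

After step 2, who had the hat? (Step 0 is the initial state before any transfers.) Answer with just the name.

Tracking the hat holder through step 2:
After step 0 (start): Grace
After step 1: Uma
After step 2: Xander

At step 2, the holder is Xander.

Answer: Xander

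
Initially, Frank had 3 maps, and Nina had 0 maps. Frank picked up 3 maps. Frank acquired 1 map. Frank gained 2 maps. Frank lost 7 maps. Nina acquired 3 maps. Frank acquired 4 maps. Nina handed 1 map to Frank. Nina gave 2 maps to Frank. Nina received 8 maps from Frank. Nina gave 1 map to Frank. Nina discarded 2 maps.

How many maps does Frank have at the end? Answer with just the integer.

Answer: 2

Derivation:
Tracking counts step by step:
Start: Frank=3, Nina=0
Event 1 (Frank +3): Frank: 3 -> 6. State: Frank=6, Nina=0
Event 2 (Frank +1): Frank: 6 -> 7. State: Frank=7, Nina=0
Event 3 (Frank +2): Frank: 7 -> 9. State: Frank=9, Nina=0
Event 4 (Frank -7): Frank: 9 -> 2. State: Frank=2, Nina=0
Event 5 (Nina +3): Nina: 0 -> 3. State: Frank=2, Nina=3
Event 6 (Frank +4): Frank: 2 -> 6. State: Frank=6, Nina=3
Event 7 (Nina -> Frank, 1): Nina: 3 -> 2, Frank: 6 -> 7. State: Frank=7, Nina=2
Event 8 (Nina -> Frank, 2): Nina: 2 -> 0, Frank: 7 -> 9. State: Frank=9, Nina=0
Event 9 (Frank -> Nina, 8): Frank: 9 -> 1, Nina: 0 -> 8. State: Frank=1, Nina=8
Event 10 (Nina -> Frank, 1): Nina: 8 -> 7, Frank: 1 -> 2. State: Frank=2, Nina=7
Event 11 (Nina -2): Nina: 7 -> 5. State: Frank=2, Nina=5

Frank's final count: 2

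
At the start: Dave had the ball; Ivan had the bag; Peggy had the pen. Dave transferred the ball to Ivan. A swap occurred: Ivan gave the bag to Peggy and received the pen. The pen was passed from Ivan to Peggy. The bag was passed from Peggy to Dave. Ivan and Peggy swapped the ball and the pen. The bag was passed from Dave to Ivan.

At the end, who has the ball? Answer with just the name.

Answer: Peggy

Derivation:
Tracking all object holders:
Start: ball:Dave, bag:Ivan, pen:Peggy
Event 1 (give ball: Dave -> Ivan). State: ball:Ivan, bag:Ivan, pen:Peggy
Event 2 (swap bag<->pen: now bag:Peggy, pen:Ivan). State: ball:Ivan, bag:Peggy, pen:Ivan
Event 3 (give pen: Ivan -> Peggy). State: ball:Ivan, bag:Peggy, pen:Peggy
Event 4 (give bag: Peggy -> Dave). State: ball:Ivan, bag:Dave, pen:Peggy
Event 5 (swap ball<->pen: now ball:Peggy, pen:Ivan). State: ball:Peggy, bag:Dave, pen:Ivan
Event 6 (give bag: Dave -> Ivan). State: ball:Peggy, bag:Ivan, pen:Ivan

Final state: ball:Peggy, bag:Ivan, pen:Ivan
The ball is held by Peggy.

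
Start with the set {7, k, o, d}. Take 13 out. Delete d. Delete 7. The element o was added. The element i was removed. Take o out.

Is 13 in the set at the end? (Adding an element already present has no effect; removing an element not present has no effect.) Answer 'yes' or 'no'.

Tracking the set through each operation:
Start: {7, d, k, o}
Event 1 (remove 13): not present, no change. Set: {7, d, k, o}
Event 2 (remove d): removed. Set: {7, k, o}
Event 3 (remove 7): removed. Set: {k, o}
Event 4 (add o): already present, no change. Set: {k, o}
Event 5 (remove i): not present, no change. Set: {k, o}
Event 6 (remove o): removed. Set: {k}

Final set: {k} (size 1)
13 is NOT in the final set.

Answer: no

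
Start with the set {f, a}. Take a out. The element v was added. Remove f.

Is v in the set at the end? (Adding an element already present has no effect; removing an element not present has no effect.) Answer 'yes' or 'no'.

Tracking the set through each operation:
Start: {a, f}
Event 1 (remove a): removed. Set: {f}
Event 2 (add v): added. Set: {f, v}
Event 3 (remove f): removed. Set: {v}

Final set: {v} (size 1)
v is in the final set.

Answer: yes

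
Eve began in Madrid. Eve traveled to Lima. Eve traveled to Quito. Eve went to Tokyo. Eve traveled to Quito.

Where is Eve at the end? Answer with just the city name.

Tracking Eve's location:
Start: Eve is in Madrid.
After move 1: Madrid -> Lima. Eve is in Lima.
After move 2: Lima -> Quito. Eve is in Quito.
After move 3: Quito -> Tokyo. Eve is in Tokyo.
After move 4: Tokyo -> Quito. Eve is in Quito.

Answer: Quito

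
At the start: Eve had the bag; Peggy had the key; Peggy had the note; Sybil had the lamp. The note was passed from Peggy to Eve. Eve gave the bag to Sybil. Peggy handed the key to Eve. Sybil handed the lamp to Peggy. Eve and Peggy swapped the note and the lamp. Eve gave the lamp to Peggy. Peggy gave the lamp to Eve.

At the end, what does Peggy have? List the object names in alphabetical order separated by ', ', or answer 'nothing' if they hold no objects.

Answer: note

Derivation:
Tracking all object holders:
Start: bag:Eve, key:Peggy, note:Peggy, lamp:Sybil
Event 1 (give note: Peggy -> Eve). State: bag:Eve, key:Peggy, note:Eve, lamp:Sybil
Event 2 (give bag: Eve -> Sybil). State: bag:Sybil, key:Peggy, note:Eve, lamp:Sybil
Event 3 (give key: Peggy -> Eve). State: bag:Sybil, key:Eve, note:Eve, lamp:Sybil
Event 4 (give lamp: Sybil -> Peggy). State: bag:Sybil, key:Eve, note:Eve, lamp:Peggy
Event 5 (swap note<->lamp: now note:Peggy, lamp:Eve). State: bag:Sybil, key:Eve, note:Peggy, lamp:Eve
Event 6 (give lamp: Eve -> Peggy). State: bag:Sybil, key:Eve, note:Peggy, lamp:Peggy
Event 7 (give lamp: Peggy -> Eve). State: bag:Sybil, key:Eve, note:Peggy, lamp:Eve

Final state: bag:Sybil, key:Eve, note:Peggy, lamp:Eve
Peggy holds: note.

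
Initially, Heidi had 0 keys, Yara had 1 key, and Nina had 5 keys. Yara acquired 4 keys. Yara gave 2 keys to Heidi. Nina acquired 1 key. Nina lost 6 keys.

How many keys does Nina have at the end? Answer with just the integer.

Answer: 0

Derivation:
Tracking counts step by step:
Start: Heidi=0, Yara=1, Nina=5
Event 1 (Yara +4): Yara: 1 -> 5. State: Heidi=0, Yara=5, Nina=5
Event 2 (Yara -> Heidi, 2): Yara: 5 -> 3, Heidi: 0 -> 2. State: Heidi=2, Yara=3, Nina=5
Event 3 (Nina +1): Nina: 5 -> 6. State: Heidi=2, Yara=3, Nina=6
Event 4 (Nina -6): Nina: 6 -> 0. State: Heidi=2, Yara=3, Nina=0

Nina's final count: 0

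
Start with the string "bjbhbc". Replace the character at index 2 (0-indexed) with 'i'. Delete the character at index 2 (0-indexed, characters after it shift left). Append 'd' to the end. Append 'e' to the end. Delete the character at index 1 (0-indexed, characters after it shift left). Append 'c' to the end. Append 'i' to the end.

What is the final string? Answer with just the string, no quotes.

Answer: bhbcdeci

Derivation:
Applying each edit step by step:
Start: "bjbhbc"
Op 1 (replace idx 2: 'b' -> 'i'): "bjbhbc" -> "bjihbc"
Op 2 (delete idx 2 = 'i'): "bjihbc" -> "bjhbc"
Op 3 (append 'd'): "bjhbc" -> "bjhbcd"
Op 4 (append 'e'): "bjhbcd" -> "bjhbcde"
Op 5 (delete idx 1 = 'j'): "bjhbcde" -> "bhbcde"
Op 6 (append 'c'): "bhbcde" -> "bhbcdec"
Op 7 (append 'i'): "bhbcdec" -> "bhbcdeci"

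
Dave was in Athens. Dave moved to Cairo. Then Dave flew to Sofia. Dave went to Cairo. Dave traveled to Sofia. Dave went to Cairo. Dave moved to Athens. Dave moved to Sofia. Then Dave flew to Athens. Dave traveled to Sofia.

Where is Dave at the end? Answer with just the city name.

Answer: Sofia

Derivation:
Tracking Dave's location:
Start: Dave is in Athens.
After move 1: Athens -> Cairo. Dave is in Cairo.
After move 2: Cairo -> Sofia. Dave is in Sofia.
After move 3: Sofia -> Cairo. Dave is in Cairo.
After move 4: Cairo -> Sofia. Dave is in Sofia.
After move 5: Sofia -> Cairo. Dave is in Cairo.
After move 6: Cairo -> Athens. Dave is in Athens.
After move 7: Athens -> Sofia. Dave is in Sofia.
After move 8: Sofia -> Athens. Dave is in Athens.
After move 9: Athens -> Sofia. Dave is in Sofia.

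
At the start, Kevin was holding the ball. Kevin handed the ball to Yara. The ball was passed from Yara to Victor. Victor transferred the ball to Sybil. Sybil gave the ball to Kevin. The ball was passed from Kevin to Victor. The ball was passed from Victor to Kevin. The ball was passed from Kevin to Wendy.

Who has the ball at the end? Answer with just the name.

Tracking the ball through each event:
Start: Kevin has the ball.
After event 1: Yara has the ball.
After event 2: Victor has the ball.
After event 3: Sybil has the ball.
After event 4: Kevin has the ball.
After event 5: Victor has the ball.
After event 6: Kevin has the ball.
After event 7: Wendy has the ball.

Answer: Wendy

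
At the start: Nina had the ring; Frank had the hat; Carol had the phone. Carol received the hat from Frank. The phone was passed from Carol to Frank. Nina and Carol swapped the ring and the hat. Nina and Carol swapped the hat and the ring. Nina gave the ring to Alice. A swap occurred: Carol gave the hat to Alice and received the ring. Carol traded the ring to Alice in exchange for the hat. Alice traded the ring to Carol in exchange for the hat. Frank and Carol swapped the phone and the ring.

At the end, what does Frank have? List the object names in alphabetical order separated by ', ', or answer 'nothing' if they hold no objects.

Answer: ring

Derivation:
Tracking all object holders:
Start: ring:Nina, hat:Frank, phone:Carol
Event 1 (give hat: Frank -> Carol). State: ring:Nina, hat:Carol, phone:Carol
Event 2 (give phone: Carol -> Frank). State: ring:Nina, hat:Carol, phone:Frank
Event 3 (swap ring<->hat: now ring:Carol, hat:Nina). State: ring:Carol, hat:Nina, phone:Frank
Event 4 (swap hat<->ring: now hat:Carol, ring:Nina). State: ring:Nina, hat:Carol, phone:Frank
Event 5 (give ring: Nina -> Alice). State: ring:Alice, hat:Carol, phone:Frank
Event 6 (swap hat<->ring: now hat:Alice, ring:Carol). State: ring:Carol, hat:Alice, phone:Frank
Event 7 (swap ring<->hat: now ring:Alice, hat:Carol). State: ring:Alice, hat:Carol, phone:Frank
Event 8 (swap ring<->hat: now ring:Carol, hat:Alice). State: ring:Carol, hat:Alice, phone:Frank
Event 9 (swap phone<->ring: now phone:Carol, ring:Frank). State: ring:Frank, hat:Alice, phone:Carol

Final state: ring:Frank, hat:Alice, phone:Carol
Frank holds: ring.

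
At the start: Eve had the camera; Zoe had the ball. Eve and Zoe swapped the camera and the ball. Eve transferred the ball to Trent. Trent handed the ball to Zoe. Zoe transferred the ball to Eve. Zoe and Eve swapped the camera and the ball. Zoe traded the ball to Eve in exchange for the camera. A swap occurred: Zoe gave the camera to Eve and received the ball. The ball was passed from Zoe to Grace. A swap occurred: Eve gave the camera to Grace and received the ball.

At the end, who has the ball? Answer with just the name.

Tracking all object holders:
Start: camera:Eve, ball:Zoe
Event 1 (swap camera<->ball: now camera:Zoe, ball:Eve). State: camera:Zoe, ball:Eve
Event 2 (give ball: Eve -> Trent). State: camera:Zoe, ball:Trent
Event 3 (give ball: Trent -> Zoe). State: camera:Zoe, ball:Zoe
Event 4 (give ball: Zoe -> Eve). State: camera:Zoe, ball:Eve
Event 5 (swap camera<->ball: now camera:Eve, ball:Zoe). State: camera:Eve, ball:Zoe
Event 6 (swap ball<->camera: now ball:Eve, camera:Zoe). State: camera:Zoe, ball:Eve
Event 7 (swap camera<->ball: now camera:Eve, ball:Zoe). State: camera:Eve, ball:Zoe
Event 8 (give ball: Zoe -> Grace). State: camera:Eve, ball:Grace
Event 9 (swap camera<->ball: now camera:Grace, ball:Eve). State: camera:Grace, ball:Eve

Final state: camera:Grace, ball:Eve
The ball is held by Eve.

Answer: Eve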